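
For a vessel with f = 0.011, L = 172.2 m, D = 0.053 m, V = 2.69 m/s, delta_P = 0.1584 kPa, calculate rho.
Formula: \Delta P = f \frac{L}{D} \frac{\rho V^2}{2}
Substituting knowns: 0.1584 = 0.011·(172.2/0.053)·0.5·rho·2.69²/1000
Solving for rho: rho = (0.1584·1000)/(0.011·(172.2/0.053)·0.5·2.69²) = 1.225 kg/m³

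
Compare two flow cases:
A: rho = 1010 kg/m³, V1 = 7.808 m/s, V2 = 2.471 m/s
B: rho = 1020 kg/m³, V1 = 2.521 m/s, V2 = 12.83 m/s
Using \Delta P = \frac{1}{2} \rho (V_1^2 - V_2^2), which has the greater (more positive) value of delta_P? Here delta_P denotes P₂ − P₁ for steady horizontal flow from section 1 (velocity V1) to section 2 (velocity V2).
delta_P(A) = 27.7 kPa, delta_P(B) = -80.71 kPa. Answer: A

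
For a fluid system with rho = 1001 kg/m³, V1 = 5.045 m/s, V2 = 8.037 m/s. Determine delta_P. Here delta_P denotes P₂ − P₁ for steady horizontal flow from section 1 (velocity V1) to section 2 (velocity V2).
Formula: \Delta P = \frac{1}{2} \rho (V_1^2 - V_2^2)
delta_P = 0.5·1001·(5.045² − 8.037²)/1000 = -19.59 kPa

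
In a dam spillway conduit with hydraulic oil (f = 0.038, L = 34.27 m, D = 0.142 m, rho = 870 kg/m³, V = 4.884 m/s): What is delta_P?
Formula: \Delta P = f \frac{L}{D} \frac{\rho V^2}{2}
delta_P = 0.038·(34.27/0.142)·0.5·870·4.884²/1000 = 95.16 kPa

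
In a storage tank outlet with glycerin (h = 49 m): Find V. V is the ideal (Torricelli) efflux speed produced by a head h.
Formula: V = \sqrt{2 g h}
V = √(2·9.81·49) = 31.01 m/s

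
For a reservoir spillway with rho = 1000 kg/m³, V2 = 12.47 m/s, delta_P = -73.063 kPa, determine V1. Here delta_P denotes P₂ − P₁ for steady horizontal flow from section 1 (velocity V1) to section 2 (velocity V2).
Formula: \Delta P = \frac{1}{2} \rho (V_1^2 - V_2^2)
Substituting knowns: -73.063 = 0.5·1000·(V1² − 12.47²)/1000
Solving for V1: V1 = √(12.47² + 2·(-73.063·1000)/1000) = 3.062 m/s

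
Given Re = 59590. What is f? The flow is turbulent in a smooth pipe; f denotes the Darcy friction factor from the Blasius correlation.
Formula: f = \frac{0.316}{Re^{0.25}}
f = 0.316/59590^0.25 = 0.02023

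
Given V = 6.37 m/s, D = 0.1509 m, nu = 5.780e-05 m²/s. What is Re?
Formula: Re = \frac{V D}{\nu}
Re = 6.37·0.1509/5.780e-05 = 16630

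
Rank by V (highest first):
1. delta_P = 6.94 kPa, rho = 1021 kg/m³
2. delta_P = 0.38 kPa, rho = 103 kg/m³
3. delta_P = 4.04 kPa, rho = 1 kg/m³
Case 1: V = 3.687 m/s
Case 2: V = 2.716 m/s
Case 3: V = 89.89 m/s
Ranking (highest first): 3, 1, 2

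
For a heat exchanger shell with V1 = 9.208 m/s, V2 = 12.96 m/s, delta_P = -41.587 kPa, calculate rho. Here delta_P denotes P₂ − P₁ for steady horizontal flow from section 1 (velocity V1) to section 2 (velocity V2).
Formula: \Delta P = \frac{1}{2} \rho (V_1^2 - V_2^2)
Substituting knowns: -41.587 = 0.5·rho·(9.208² − 12.96²)/1000
Solving for rho: rho = 2·(-41.587·1000)/(9.208² − 12.96²) = 1000 kg/m³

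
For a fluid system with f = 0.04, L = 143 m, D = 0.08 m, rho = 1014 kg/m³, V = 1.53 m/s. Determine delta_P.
Formula: \Delta P = f \frac{L}{D} \frac{\rho V^2}{2}
delta_P = 0.04·(143/0.08)·0.5·1014·1.53²/1000 = 84.86 kPa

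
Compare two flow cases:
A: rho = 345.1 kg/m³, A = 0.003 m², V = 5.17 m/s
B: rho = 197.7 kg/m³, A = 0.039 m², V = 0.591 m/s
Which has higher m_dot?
m_dot(A) = 5.353 kg/s, m_dot(B) = 4.557 kg/s. Answer: A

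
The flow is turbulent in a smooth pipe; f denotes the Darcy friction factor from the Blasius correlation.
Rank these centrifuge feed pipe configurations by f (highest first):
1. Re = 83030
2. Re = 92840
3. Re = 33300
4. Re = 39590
Case 1: f = 0.01862
Case 2: f = 0.0181
Case 3: f = 0.02339
Case 4: f = 0.0224
Ranking (highest first): 3, 4, 1, 2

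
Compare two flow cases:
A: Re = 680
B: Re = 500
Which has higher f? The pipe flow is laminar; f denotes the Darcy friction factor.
f(A) = 0.09412, f(B) = 0.128. Answer: B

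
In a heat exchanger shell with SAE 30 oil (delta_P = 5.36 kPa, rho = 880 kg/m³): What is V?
Formula: V = \sqrt{\frac{2 \Delta P}{\rho}}
V = √(2·(5.36·1000)/880) = 3.49 m/s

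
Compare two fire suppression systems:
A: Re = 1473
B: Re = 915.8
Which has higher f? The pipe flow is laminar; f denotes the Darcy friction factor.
f(A) = 0.04345, f(B) = 0.06988. Answer: B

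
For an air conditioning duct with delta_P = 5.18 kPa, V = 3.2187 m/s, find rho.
Formula: V = \sqrt{\frac{2 \Delta P}{\rho}}
Substituting knowns: 3.2187 = √(2·(5.18·1000)/rho)
Solving for rho: rho = 2·(5.18·1000)/3.2187² = 1000 kg/m³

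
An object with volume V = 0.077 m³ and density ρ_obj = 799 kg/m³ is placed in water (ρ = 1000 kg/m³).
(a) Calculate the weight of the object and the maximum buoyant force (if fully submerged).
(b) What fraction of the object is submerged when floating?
(a) W=rho_obj*g*V=799*9.81*0.077=603.5 N; F_B(max)=rho*g*V=1000*9.81*0.077=755.4 N
(b) Floating fraction=rho_obj/rho=799/1000=0.799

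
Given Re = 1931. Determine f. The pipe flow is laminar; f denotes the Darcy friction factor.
Formula: f = \frac{64}{Re}
f = 64/1931 = 0.03314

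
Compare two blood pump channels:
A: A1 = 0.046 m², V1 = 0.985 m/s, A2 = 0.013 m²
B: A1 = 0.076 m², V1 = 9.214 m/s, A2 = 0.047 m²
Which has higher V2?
V2(A) = 3.485 m/s, V2(B) = 14.9 m/s. Answer: B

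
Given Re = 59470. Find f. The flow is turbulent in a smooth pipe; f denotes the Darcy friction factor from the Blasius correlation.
Formula: f = \frac{0.316}{Re^{0.25}}
f = 0.316/59470^0.25 = 0.02024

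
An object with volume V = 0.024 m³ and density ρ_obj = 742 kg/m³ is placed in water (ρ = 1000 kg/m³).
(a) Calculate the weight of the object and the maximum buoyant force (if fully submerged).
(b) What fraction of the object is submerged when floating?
(a) W=rho_obj*g*V=742*9.81*0.024=174.7 N; F_B(max)=rho*g*V=1000*9.81*0.024=235.4 N
(b) Floating fraction=rho_obj/rho=742/1000=0.742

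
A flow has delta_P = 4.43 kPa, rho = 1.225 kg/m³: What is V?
Formula: V = \sqrt{\frac{2 \Delta P}{\rho}}
V = √(2·(4.43·1000)/1.225) = 85.05 m/s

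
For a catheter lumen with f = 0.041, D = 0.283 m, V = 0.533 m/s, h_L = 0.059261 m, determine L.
Formula: h_L = f \frac{L}{D} \frac{V^2}{2g}
Substituting knowns: 0.059261 = 0.041·(L/0.283)·0.533²/(2·9.81)
Solving for L: L = 0.059261·2·9.81·0.283/(0.041·0.533²) = 28.25 m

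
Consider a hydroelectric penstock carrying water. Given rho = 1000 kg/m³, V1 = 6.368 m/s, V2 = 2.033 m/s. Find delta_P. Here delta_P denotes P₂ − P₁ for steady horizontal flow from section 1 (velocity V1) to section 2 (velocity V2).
Formula: \Delta P = \frac{1}{2} \rho (V_1^2 - V_2^2)
delta_P = 0.5·1000·(6.368² − 2.033²)/1000 = 18.21 kPa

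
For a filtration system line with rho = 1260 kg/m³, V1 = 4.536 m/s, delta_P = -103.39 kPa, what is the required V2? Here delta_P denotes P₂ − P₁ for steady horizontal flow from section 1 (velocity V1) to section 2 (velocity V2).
Formula: \Delta P = \frac{1}{2} \rho (V_1^2 - V_2^2)
Substituting knowns: -103.39 = 0.5·1260·(4.536² − V2²)/1000
Solving for V2: V2 = √(4.536² − 2·(-103.39·1000)/1260) = 13.59 m/s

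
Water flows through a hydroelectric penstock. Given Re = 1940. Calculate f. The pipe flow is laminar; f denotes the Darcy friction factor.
Formula: f = \frac{64}{Re}
f = 64/1940 = 0.03299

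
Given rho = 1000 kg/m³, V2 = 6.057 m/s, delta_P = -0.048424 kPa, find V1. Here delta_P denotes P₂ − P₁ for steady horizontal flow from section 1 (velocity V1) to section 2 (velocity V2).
Formula: \Delta P = \frac{1}{2} \rho (V_1^2 - V_2^2)
Substituting knowns: -0.048424 = 0.5·1000·(V1² − 6.057²)/1000
Solving for V1: V1 = √(6.057² + 2·(-0.048424·1000)/1000) = 6.049 m/s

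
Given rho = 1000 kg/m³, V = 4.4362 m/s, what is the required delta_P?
Formula: V = \sqrt{\frac{2 \Delta P}{\rho}}
Substituting knowns: 4.4362 = √(2·(delta_P·1000)/1000)
Solving for delta_P: delta_P = 4.4362²·1000/2/1000 = 9.84 kPa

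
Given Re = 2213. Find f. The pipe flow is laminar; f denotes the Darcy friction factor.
Formula: f = \frac{64}{Re}
f = 64/2213 = 0.02892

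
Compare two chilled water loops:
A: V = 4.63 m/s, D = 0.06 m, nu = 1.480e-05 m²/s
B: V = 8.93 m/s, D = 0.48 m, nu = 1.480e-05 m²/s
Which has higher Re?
Re(A) = 18770, Re(B) = 289622. Answer: B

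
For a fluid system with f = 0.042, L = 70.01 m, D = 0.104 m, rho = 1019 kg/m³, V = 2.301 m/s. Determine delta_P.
Formula: \Delta P = f \frac{L}{D} \frac{\rho V^2}{2}
delta_P = 0.042·(70.01/0.104)·0.5·1019·2.301²/1000 = 76.27 kPa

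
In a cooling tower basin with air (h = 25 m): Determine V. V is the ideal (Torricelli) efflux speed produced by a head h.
Formula: V = \sqrt{2 g h}
V = √(2·9.81·25) = 22.15 m/s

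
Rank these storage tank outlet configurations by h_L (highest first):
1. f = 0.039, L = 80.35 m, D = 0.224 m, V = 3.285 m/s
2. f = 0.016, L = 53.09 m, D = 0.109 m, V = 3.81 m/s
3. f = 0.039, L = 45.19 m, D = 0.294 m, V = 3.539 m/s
Case 1: h_L = 7.694 m
Case 2: h_L = 5.766 m
Case 3: h_L = 3.827 m
Ranking (highest first): 1, 2, 3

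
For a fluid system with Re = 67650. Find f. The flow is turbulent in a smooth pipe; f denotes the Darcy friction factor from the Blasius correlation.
Formula: f = \frac{0.316}{Re^{0.25}}
f = 0.316/67650^0.25 = 0.01959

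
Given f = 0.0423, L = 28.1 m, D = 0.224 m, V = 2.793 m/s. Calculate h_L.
Formula: h_L = f \frac{L}{D} \frac{V^2}{2g}
h_L = 0.0423·(28.1/0.224)·2.793²/(2·9.81) = 2.11 m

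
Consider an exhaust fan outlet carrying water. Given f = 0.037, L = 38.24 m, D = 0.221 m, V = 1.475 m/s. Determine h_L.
Formula: h_L = f \frac{L}{D} \frac{V^2}{2g}
h_L = 0.037·(38.24/0.221)·1.475²/(2·9.81) = 0.7099 m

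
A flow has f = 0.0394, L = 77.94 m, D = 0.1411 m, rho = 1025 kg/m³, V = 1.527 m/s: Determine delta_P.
Formula: \Delta P = f \frac{L}{D} \frac{\rho V^2}{2}
delta_P = 0.0394·(77.94/0.1411)·0.5·1025·1.527²/1000 = 26.01 kPa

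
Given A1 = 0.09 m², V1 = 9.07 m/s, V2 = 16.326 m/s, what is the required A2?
Formula: V_2 = \frac{A_1 V_1}{A_2}
Substituting knowns: 16.326 = 0.09·9.07/A2
Solving for A2: A2 = 0.09·9.07/16.326 = 0.05 m²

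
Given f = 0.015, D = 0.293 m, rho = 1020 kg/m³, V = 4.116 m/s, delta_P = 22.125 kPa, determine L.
Formula: \Delta P = f \frac{L}{D} \frac{\rho V^2}{2}
Substituting knowns: 22.125 = 0.015·(L/0.293)·0.5·1020·4.116²/1000
Solving for L: L = (22.125·1000)·0.293/(0.015·0.5·1020·4.116²) = 50.02 m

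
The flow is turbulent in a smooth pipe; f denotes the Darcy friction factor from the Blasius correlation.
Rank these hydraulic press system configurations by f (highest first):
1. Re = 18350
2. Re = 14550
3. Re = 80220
Case 1: f = 0.02715
Case 2: f = 0.02877
Case 3: f = 0.01878
Ranking (highest first): 2, 1, 3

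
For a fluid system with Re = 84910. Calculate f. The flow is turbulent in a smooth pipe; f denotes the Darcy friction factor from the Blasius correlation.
Formula: f = \frac{0.316}{Re^{0.25}}
f = 0.316/84910^0.25 = 0.01851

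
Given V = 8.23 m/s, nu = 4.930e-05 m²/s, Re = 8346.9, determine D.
Formula: Re = \frac{V D}{\nu}
Substituting knowns: 8346.9 = 8.23·D/4.930e-05
Solving for D: D = 8346.9·4.930e-05/8.23 = 0.05 m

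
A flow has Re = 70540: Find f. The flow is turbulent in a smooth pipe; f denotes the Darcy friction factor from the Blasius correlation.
Formula: f = \frac{0.316}{Re^{0.25}}
f = 0.316/70540^0.25 = 0.01939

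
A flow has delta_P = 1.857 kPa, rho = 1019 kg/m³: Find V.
Formula: V = \sqrt{\frac{2 \Delta P}{\rho}}
V = √(2·(1.857·1000)/1019) = 1.909 m/s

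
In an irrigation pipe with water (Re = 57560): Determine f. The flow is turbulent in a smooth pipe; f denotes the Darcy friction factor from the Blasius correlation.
Formula: f = \frac{0.316}{Re^{0.25}}
f = 0.316/57560^0.25 = 0.0204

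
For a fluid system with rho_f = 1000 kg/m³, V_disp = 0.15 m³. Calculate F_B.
Formula: F_B = \rho_f g V_{disp}
F_B = 1000·9.81·0.15 = 1472 N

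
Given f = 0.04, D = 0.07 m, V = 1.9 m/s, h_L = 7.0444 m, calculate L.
Formula: h_L = f \frac{L}{D} \frac{V^2}{2g}
Substituting knowns: 7.0444 = 0.04·(L/0.07)·1.9²/(2·9.81)
Solving for L: L = 7.0444·2·9.81·0.07/(0.04·1.9²) = 67 m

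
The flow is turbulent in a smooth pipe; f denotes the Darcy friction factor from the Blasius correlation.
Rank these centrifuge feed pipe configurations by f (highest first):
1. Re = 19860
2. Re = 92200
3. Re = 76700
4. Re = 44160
Case 1: f = 0.02662
Case 2: f = 0.01813
Case 3: f = 0.01899
Case 4: f = 0.0218
Ranking (highest first): 1, 4, 3, 2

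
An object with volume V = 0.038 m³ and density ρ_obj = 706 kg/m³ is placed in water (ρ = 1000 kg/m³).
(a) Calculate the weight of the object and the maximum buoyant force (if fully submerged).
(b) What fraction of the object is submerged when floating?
(a) W=rho_obj*g*V=706*9.81*0.038=263.2 N; F_B(max)=rho*g*V=1000*9.81*0.038=372.8 N
(b) Floating fraction=rho_obj/rho=706/1000=0.706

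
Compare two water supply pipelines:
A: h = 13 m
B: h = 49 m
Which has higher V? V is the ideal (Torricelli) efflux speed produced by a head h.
V(A) = 15.97 m/s, V(B) = 31.01 m/s. Answer: B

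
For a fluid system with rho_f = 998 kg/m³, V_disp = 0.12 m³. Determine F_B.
Formula: F_B = \rho_f g V_{disp}
F_B = 998·9.81·0.12 = 1175 N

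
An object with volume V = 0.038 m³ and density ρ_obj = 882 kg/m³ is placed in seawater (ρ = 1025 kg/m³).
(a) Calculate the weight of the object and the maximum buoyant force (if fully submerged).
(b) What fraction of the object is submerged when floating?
(a) W=rho_obj*g*V=882*9.81*0.038=328.8 N; F_B(max)=rho*g*V=1025*9.81*0.038=382.1 N
(b) Floating fraction=rho_obj/rho=882/1025=0.860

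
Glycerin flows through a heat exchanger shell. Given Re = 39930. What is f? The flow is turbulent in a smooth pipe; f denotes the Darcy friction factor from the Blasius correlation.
Formula: f = \frac{0.316}{Re^{0.25}}
f = 0.316/39930^0.25 = 0.02235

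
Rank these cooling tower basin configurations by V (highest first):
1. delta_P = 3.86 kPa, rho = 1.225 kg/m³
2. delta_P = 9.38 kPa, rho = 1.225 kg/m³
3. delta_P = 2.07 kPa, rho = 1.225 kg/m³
Case 1: V = 79.39 m/s
Case 2: V = 123.8 m/s
Case 3: V = 58.13 m/s
Ranking (highest first): 2, 1, 3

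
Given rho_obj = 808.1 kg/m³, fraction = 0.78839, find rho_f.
Formula: f_{sub} = \frac{\rho_{obj}}{\rho_f}
Substituting knowns: 0.78839 = 808.1/rho_f
Solving for rho_f: rho_f = 808.1/0.78839 = 1025 kg/m³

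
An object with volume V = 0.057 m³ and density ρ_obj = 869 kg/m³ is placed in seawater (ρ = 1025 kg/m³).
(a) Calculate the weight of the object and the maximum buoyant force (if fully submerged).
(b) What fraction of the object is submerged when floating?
(a) W=rho_obj*g*V=869*9.81*0.057=485.9 N; F_B(max)=rho*g*V=1025*9.81*0.057=573.1 N
(b) Floating fraction=rho_obj/rho=869/1025=0.848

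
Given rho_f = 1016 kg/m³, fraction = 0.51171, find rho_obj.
Formula: f_{sub} = \frac{\rho_{obj}}{\rho_f}
Substituting knowns: 0.51171 = rho_obj/1016
Solving for rho_obj: rho_obj = 0.51171·1016 = 519.9 kg/m³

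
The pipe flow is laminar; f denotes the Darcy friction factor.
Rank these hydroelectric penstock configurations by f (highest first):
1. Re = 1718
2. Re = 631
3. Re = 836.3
Case 1: f = 0.03725
Case 2: f = 0.1014
Case 3: f = 0.07653
Ranking (highest first): 2, 3, 1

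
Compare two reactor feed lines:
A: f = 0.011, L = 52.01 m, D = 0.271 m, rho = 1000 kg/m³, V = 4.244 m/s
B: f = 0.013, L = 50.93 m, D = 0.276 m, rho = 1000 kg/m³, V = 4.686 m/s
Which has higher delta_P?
delta_P(A) = 19.01 kPa, delta_P(B) = 26.34 kPa. Answer: B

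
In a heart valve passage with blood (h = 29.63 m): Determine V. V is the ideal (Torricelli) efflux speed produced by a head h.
Formula: V = \sqrt{2 g h}
V = √(2·9.81·29.63) = 24.11 m/s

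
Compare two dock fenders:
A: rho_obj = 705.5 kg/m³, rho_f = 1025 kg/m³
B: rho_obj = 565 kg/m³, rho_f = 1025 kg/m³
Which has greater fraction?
fraction(A) = 0.6883, fraction(B) = 0.5512. Answer: A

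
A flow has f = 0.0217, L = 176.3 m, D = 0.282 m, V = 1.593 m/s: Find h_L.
Formula: h_L = f \frac{L}{D} \frac{V^2}{2g}
h_L = 0.0217·(176.3/0.282)·1.593²/(2·9.81) = 1.755 m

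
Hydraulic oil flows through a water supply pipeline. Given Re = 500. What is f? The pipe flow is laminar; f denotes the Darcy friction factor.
Formula: f = \frac{64}{Re}
f = 64/500 = 0.128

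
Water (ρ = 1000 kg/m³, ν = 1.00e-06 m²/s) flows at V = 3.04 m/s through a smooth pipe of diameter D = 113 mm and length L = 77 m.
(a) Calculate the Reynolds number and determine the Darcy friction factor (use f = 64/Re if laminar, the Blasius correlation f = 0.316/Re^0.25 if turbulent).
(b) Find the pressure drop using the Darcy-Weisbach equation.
(a) Re = V·D/ν = 3.04·0.113/1.00e-06 = 343520 → turbulent (Re > 4000); f = 0.316/Re^0.25 = 0.316/343520^0.25 = 0.013053 (Blasius is strictly valid for Re ≲ 1e5; used here as the smooth-pipe estimate the problem specifies)
(b) Darcy-Weisbach: ΔP = f·(L/D)·½ρV²/1000 = 0.013053·(77/0.113)·½·1000·3.04²/1000 = 41.1 kPa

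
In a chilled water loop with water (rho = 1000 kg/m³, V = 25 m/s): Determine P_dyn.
Formula: P_{dyn} = \frac{1}{2} \rho V^2
P_dyn = 0.5·1000·25²/1000 = 312.5 kPa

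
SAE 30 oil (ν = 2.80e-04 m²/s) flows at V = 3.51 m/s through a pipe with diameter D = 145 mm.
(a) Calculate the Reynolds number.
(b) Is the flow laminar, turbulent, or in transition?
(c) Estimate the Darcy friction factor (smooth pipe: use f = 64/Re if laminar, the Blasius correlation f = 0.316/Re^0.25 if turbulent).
(a) Re = V·D/ν = 3.51·0.145/2.80e-04 = 1817.7
(b) Flow regime: laminar (Re < 2300)
(c) Friction factor: f = 64/Re = 64/1817.7 = 0.03521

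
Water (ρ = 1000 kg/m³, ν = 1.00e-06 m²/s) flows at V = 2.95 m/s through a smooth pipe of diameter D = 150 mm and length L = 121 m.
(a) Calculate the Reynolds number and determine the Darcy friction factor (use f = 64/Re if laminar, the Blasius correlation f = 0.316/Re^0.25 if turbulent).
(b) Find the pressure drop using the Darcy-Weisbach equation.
(a) Re = V·D/ν = 2.95·0.15/1.00e-06 = 442500 → turbulent (Re > 4000); f = 0.316/Re^0.25 = 0.316/442500^0.25 = 0.012252 (Blasius is strictly valid for Re ≲ 1e5; used here as the smooth-pipe estimate the problem specifies)
(b) Darcy-Weisbach: ΔP = f·(L/D)·½ρV²/1000 = 0.012252·(121/0.150)·½·1000·2.95²/1000 = 43 kPa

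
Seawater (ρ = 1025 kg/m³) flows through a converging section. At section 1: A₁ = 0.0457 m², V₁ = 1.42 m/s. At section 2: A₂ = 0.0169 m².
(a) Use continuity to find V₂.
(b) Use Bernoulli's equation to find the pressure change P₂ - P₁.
(a) Continuity: A₁V₁=A₂V₂ -> V₂=A₁V₁/A₂=0.0457*1.42/0.0169=3.84 m/s
(b) Bernoulli: P₂-P₁=0.5*rho*(V₁^2-V₂^2)/1000=0.5*1025*(1.42^2-3.84^2)/1000=-6.524 kPa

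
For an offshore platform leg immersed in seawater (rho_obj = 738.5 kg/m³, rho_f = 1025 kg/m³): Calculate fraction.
Formula: f_{sub} = \frac{\rho_{obj}}{\rho_f}
fraction = 738.5/1025 = 0.7205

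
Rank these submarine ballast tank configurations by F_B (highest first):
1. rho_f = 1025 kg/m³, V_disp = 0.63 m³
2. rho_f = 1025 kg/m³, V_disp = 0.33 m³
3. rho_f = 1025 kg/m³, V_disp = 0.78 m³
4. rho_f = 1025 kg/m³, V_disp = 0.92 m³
Case 1: F_B = 6335 N
Case 2: F_B = 3318 N
Case 3: F_B = 7843 N
Case 4: F_B = 9251 N
Ranking (highest first): 4, 3, 1, 2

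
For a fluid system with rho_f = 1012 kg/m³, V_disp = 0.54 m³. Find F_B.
Formula: F_B = \rho_f g V_{disp}
F_B = 1012·9.81·0.54 = 5361 N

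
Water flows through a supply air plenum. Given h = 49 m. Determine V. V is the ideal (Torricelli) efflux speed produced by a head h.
Formula: V = \sqrt{2 g h}
V = √(2·9.81·49) = 31.01 m/s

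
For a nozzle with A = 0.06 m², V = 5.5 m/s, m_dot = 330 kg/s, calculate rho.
Formula: \dot{m} = \rho A V
Substituting knowns: 330 = rho·0.06·5.5
Solving for rho: rho = 330/(0.06·5.5) = 1000 kg/m³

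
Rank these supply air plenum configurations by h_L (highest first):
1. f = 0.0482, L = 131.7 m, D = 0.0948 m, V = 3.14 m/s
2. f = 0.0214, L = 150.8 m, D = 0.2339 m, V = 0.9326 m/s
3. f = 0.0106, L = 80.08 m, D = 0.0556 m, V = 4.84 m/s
Case 1: h_L = 33.65 m
Case 2: h_L = 0.6116 m
Case 3: h_L = 18.23 m
Ranking (highest first): 1, 3, 2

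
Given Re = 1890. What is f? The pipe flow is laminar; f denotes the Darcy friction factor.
Formula: f = \frac{64}{Re}
f = 64/1890 = 0.03386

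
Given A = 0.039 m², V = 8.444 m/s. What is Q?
Formula: Q = A V
Q = 0.039·8.444·1000 = 329.3 L/s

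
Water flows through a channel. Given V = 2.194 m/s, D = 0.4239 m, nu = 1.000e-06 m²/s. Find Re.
Formula: Re = \frac{V D}{\nu}
Re = 2.194·0.4239/1.000e-06 = 930037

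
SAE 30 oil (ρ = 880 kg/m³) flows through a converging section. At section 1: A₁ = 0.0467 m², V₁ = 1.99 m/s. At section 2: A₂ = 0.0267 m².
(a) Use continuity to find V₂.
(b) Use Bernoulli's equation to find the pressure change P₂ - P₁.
(a) Continuity: A₁V₁=A₂V₂ -> V₂=A₁V₁/A₂=0.0467*1.99/0.0267=3.48 m/s
(b) Bernoulli: P₂-P₁=0.5*rho*(V₁^2-V₂^2)/1000=0.5*880*(1.99^2-3.48^2)/1000=-3.586 kPa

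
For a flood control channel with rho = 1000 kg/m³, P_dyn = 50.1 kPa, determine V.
Formula: P_{dyn} = \frac{1}{2} \rho V^2
Substituting knowns: 50.1 = 0.5·1000·V²/1000
Solving for V: V = √(2·(50.1·1000)/1000) = 10.01 m/s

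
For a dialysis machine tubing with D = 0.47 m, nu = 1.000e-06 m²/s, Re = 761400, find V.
Formula: Re = \frac{V D}{\nu}
Substituting knowns: 761400 = V·0.47/1.000e-06
Solving for V: V = 761400·1.000e-06/0.47 = 1.62 m/s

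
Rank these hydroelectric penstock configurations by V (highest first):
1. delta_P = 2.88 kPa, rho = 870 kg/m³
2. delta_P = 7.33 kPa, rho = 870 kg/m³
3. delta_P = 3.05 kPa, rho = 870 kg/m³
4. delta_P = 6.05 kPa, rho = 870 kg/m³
Case 1: V = 2.573 m/s
Case 2: V = 4.105 m/s
Case 3: V = 2.648 m/s
Case 4: V = 3.729 m/s
Ranking (highest first): 2, 4, 3, 1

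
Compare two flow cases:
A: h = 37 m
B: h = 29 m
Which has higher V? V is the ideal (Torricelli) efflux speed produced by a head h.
V(A) = 26.94 m/s, V(B) = 23.85 m/s. Answer: A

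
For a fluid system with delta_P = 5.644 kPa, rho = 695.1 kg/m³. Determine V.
Formula: V = \sqrt{\frac{2 \Delta P}{\rho}}
V = √(2·(5.644·1000)/695.1) = 4.03 m/s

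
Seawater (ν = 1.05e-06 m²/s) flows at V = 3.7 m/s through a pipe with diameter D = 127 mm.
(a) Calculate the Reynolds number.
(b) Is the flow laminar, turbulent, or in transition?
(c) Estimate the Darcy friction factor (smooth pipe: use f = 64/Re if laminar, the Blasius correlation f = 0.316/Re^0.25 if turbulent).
(a) Re = V·D/ν = 3.7·0.127/1.05e-06 = 447520
(b) Flow regime: turbulent (Re > 4000)
(c) Friction factor: f = 0.316/Re^0.25 = 0.316/447520^0.25 = 0.01222 (Blasius is strictly valid for Re ≲ 1e5; used here as the smooth-pipe estimate the problem specifies)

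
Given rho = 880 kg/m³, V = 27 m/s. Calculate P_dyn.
Formula: P_{dyn} = \frac{1}{2} \rho V^2
P_dyn = 0.5·880·27²/1000 = 320.8 kPa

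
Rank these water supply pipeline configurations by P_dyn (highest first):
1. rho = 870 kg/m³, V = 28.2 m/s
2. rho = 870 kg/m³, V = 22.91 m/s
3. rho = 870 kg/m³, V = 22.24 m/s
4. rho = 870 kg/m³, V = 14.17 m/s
Case 1: P_dyn = 345.9 kPa
Case 2: P_dyn = 228.3 kPa
Case 3: P_dyn = 215.2 kPa
Case 4: P_dyn = 87.34 kPa
Ranking (highest first): 1, 2, 3, 4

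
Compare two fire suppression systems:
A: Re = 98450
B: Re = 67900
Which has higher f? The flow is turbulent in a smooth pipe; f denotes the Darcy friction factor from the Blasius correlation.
f(A) = 0.01784, f(B) = 0.01958. Answer: B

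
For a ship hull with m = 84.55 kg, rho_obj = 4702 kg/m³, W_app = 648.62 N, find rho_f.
Formula: W_{app} = mg\left(1 - \frac{\rho_f}{\rho_{obj}}\right)
Substituting knowns: 648.62 = 84.55·9.81·(1 − rho_f/4702)
Solving for rho_f: rho_f = 4702·(1 − 648.62/(84.55·9.81)) = 1025 kg/m³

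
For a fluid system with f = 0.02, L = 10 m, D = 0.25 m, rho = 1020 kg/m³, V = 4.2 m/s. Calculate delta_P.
Formula: \Delta P = f \frac{L}{D} \frac{\rho V^2}{2}
delta_P = 0.02·(10/0.25)·0.5·1020·4.2²/1000 = 7.197 kPa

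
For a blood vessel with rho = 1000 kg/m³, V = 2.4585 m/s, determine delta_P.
Formula: V = \sqrt{\frac{2 \Delta P}{\rho}}
Substituting knowns: 2.4585 = √(2·(delta_P·1000)/1000)
Solving for delta_P: delta_P = 2.4585²·1000/2/1000 = 3.022 kPa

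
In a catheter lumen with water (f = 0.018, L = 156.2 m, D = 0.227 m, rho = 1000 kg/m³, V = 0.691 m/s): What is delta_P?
Formula: \Delta P = f \frac{L}{D} \frac{\rho V^2}{2}
delta_P = 0.018·(156.2/0.227)·0.5·1000·0.691²/1000 = 2.957 kPa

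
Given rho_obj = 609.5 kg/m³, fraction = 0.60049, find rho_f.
Formula: f_{sub} = \frac{\rho_{obj}}{\rho_f}
Substituting knowns: 0.60049 = 609.5/rho_f
Solving for rho_f: rho_f = 609.5/0.60049 = 1015 kg/m³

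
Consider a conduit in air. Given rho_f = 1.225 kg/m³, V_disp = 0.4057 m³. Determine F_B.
Formula: F_B = \rho_f g V_{disp}
F_B = 1.225·9.81·0.4057 = 4.875 N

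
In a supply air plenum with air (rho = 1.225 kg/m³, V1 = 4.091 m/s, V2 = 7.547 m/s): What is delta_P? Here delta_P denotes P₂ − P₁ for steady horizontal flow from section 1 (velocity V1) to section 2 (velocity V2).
Formula: \Delta P = \frac{1}{2} \rho (V_1^2 - V_2^2)
delta_P = 0.5·1.225·(4.091² − 7.547²)/1000 = -0.02464 kPa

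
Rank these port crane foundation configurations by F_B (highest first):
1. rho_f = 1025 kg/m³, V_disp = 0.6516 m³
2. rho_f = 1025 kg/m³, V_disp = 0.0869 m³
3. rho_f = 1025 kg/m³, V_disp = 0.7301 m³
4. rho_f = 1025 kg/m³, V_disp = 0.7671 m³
Case 1: F_B = 6552 N
Case 2: F_B = 873.8 N
Case 3: F_B = 7341 N
Case 4: F_B = 7713 N
Ranking (highest first): 4, 3, 1, 2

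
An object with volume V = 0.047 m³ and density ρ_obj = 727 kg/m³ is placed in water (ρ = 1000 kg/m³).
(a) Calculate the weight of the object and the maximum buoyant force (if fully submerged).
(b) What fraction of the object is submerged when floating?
(a) W=rho_obj*g*V=727*9.81*0.047=335.2 N; F_B(max)=rho*g*V=1000*9.81*0.047=461.1 N
(b) Floating fraction=rho_obj/rho=727/1000=0.727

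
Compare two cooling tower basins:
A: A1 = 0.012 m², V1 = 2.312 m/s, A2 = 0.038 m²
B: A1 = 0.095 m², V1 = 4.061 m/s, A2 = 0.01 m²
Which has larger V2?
V2(A) = 0.7301 m/s, V2(B) = 38.58 m/s. Answer: B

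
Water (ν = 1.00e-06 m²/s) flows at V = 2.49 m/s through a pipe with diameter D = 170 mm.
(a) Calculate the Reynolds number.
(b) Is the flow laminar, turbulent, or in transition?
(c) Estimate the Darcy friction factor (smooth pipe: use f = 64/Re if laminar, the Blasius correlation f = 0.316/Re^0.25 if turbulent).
(a) Re = V·D/ν = 2.49·0.17/1.00e-06 = 423300
(b) Flow regime: turbulent (Re > 4000)
(c) Friction factor: f = 0.316/Re^0.25 = 0.316/423300^0.25 = 0.01239 (Blasius is strictly valid for Re ≲ 1e5; used here as the smooth-pipe estimate the problem specifies)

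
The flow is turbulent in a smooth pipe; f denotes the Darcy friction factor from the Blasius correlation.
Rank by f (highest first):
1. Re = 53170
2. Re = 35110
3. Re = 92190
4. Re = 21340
Case 1: f = 0.02081
Case 2: f = 0.02308
Case 3: f = 0.01813
Case 4: f = 0.02614
Ranking (highest first): 4, 2, 1, 3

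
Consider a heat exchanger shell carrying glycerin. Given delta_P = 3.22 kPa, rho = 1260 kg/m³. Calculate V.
Formula: V = \sqrt{\frac{2 \Delta P}{\rho}}
V = √(2·(3.22·1000)/1260) = 2.261 m/s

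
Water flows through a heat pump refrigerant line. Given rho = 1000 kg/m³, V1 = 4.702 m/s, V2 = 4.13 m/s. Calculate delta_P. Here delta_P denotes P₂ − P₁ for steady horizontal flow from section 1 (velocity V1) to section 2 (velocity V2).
Formula: \Delta P = \frac{1}{2} \rho (V_1^2 - V_2^2)
delta_P = 0.5·1000·(4.702² − 4.13²)/1000 = 2.526 kPa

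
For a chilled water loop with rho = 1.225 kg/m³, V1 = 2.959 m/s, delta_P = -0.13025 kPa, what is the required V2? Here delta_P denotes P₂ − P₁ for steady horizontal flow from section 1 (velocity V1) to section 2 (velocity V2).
Formula: \Delta P = \frac{1}{2} \rho (V_1^2 - V_2^2)
Substituting knowns: -0.13025 = 0.5·1.225·(2.959² − V2²)/1000
Solving for V2: V2 = √(2.959² − 2·(-0.13025·1000)/1.225) = 14.88 m/s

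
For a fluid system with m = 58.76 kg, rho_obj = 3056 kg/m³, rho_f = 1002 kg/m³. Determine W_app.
Formula: W_{app} = mg\left(1 - \frac{\rho_f}{\rho_{obj}}\right)
W_app = 58.76·9.81·(1 − 1002/3056) = 387.4 N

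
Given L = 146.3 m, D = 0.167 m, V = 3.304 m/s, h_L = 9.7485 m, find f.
Formula: h_L = f \frac{L}{D} \frac{V^2}{2g}
Substituting knowns: 9.7485 = f·(146.3/0.167)·3.304²/(2·9.81)
Solving for f: f = 9.7485·2·9.81/((146.3/0.167)·3.304²) = 0.02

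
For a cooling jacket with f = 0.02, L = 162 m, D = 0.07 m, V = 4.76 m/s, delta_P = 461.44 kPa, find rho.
Formula: \Delta P = f \frac{L}{D} \frac{\rho V^2}{2}
Substituting knowns: 461.44 = 0.02·(162/0.07)·0.5·rho·4.76²/1000
Solving for rho: rho = (461.44·1000)/(0.02·(162/0.07)·0.5·4.76²) = 880 kg/m³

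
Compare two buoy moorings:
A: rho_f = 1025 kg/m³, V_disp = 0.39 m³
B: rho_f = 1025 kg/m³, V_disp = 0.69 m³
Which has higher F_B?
F_B(A) = 3922 N, F_B(B) = 6938 N. Answer: B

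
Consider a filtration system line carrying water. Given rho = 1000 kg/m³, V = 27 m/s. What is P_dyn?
Formula: P_{dyn} = \frac{1}{2} \rho V^2
P_dyn = 0.5·1000·27²/1000 = 364.5 kPa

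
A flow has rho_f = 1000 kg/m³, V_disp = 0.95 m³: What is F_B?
Formula: F_B = \rho_f g V_{disp}
F_B = 1000·9.81·0.95 = 9320 N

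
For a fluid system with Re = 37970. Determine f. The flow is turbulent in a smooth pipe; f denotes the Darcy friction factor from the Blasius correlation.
Formula: f = \frac{0.316}{Re^{0.25}}
f = 0.316/37970^0.25 = 0.02264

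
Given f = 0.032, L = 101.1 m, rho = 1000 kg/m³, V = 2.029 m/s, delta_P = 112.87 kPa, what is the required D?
Formula: \Delta P = f \frac{L}{D} \frac{\rho V^2}{2}
Substituting knowns: 112.87 = 0.032·(101.1/D)·0.5·1000·2.029²/1000
Solving for D: D = 0.032·101.1·0.5·1000·2.029²/(112.87·1000) = 0.059 m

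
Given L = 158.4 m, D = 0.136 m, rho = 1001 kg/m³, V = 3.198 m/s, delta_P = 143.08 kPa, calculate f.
Formula: \Delta P = f \frac{L}{D} \frac{\rho V^2}{2}
Substituting knowns: 143.08 = f·(158.4/0.136)·0.5·1001·3.198²/1000
Solving for f: f = (143.08·1000)/((158.4/0.136)·0.5·1001·3.198²) = 0.024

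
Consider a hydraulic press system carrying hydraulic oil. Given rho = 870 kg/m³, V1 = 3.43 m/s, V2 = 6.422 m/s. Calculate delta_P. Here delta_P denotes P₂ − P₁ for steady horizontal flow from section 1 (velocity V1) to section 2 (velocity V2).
Formula: \Delta P = \frac{1}{2} \rho (V_1^2 - V_2^2)
delta_P = 0.5·870·(3.43² − 6.422²)/1000 = -12.82 kPa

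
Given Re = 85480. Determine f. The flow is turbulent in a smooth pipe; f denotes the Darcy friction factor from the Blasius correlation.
Formula: f = \frac{0.316}{Re^{0.25}}
f = 0.316/85480^0.25 = 0.01848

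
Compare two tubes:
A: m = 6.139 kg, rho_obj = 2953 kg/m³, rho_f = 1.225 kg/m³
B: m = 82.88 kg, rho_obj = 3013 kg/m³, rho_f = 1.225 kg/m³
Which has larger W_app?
W_app(A) = 60.2 N, W_app(B) = 812.7 N. Answer: B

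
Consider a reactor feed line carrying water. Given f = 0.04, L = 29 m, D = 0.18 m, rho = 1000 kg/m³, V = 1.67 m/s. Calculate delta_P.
Formula: \Delta P = f \frac{L}{D} \frac{\rho V^2}{2}
delta_P = 0.04·(29/0.18)·0.5·1000·1.67²/1000 = 8.986 kPa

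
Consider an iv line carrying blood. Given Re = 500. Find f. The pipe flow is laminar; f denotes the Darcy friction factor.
Formula: f = \frac{64}{Re}
f = 64/500 = 0.128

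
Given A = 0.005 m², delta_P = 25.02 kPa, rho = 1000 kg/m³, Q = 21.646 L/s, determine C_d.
Formula: Q = C_d A \sqrt{\frac{2 \Delta P}{\rho}}
Substituting knowns: 21.646 = C_d·0.005·√(2·(25.02·1000)/1000)·1000
Solving for C_d: C_d = (21.646/1000)/(0.005·√(2·(25.02·1000)/1000)) = 0.612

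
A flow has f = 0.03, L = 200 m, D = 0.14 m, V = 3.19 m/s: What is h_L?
Formula: h_L = f \frac{L}{D} \frac{V^2}{2g}
h_L = 0.03·(200/0.14)·3.19²/(2·9.81) = 22.23 m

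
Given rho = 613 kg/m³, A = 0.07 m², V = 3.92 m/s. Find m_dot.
Formula: \dot{m} = \rho A V
m_dot = 613·0.07·3.92 = 168.2 kg/s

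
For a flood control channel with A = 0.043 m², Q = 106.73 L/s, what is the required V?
Formula: Q = A V
Substituting knowns: 106.73 = 0.043·V·1000
Solving for V: V = (106.73/1000)/0.043 = 2.482 m/s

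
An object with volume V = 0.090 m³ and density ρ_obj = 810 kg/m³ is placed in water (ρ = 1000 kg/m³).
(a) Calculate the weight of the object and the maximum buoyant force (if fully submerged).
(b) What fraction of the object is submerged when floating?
(a) W=rho_obj*g*V=810*9.81*0.090=715.1 N; F_B(max)=rho*g*V=1000*9.81*0.090=882.9 N
(b) Floating fraction=rho_obj/rho=810/1000=0.810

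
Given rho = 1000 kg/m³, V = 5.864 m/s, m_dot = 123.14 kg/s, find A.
Formula: \dot{m} = \rho A V
Substituting knowns: 123.14 = 1000·A·5.864
Solving for A: A = 123.14/(1000·5.864) = 0.021 m²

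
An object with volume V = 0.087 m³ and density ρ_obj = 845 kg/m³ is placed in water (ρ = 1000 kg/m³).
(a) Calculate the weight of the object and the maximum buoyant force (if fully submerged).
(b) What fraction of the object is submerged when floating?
(a) W=rho_obj*g*V=845*9.81*0.087=721.2 N; F_B(max)=rho*g*V=1000*9.81*0.087=853.5 N
(b) Floating fraction=rho_obj/rho=845/1000=0.845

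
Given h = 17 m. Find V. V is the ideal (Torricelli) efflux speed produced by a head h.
Formula: V = \sqrt{2 g h}
V = √(2·9.81·17) = 18.26 m/s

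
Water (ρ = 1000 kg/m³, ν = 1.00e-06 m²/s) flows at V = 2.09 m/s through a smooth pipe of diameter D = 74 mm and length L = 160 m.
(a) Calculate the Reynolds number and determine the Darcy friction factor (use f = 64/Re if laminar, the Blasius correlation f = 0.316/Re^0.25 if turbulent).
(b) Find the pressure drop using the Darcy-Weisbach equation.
(a) Re = V·D/ν = 2.09·0.074/1.00e-06 = 154660 → turbulent (Re > 4000); f = 0.316/Re^0.25 = 0.316/154660^0.25 = 0.015935 (Blasius is strictly valid for Re ≲ 1e5; used here as the smooth-pipe estimate the problem specifies)
(b) Darcy-Weisbach: ΔP = f·(L/D)·½ρV²/1000 = 0.015935·(160/0.074)·½·1000·2.09²/1000 = 75.25 kPa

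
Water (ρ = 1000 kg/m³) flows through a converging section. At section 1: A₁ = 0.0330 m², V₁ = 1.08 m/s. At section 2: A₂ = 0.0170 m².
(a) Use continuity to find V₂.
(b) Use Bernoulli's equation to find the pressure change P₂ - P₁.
(a) Continuity: A₁V₁=A₂V₂ -> V₂=A₁V₁/A₂=0.0330*1.08/0.0170=2.10 m/s
(b) Bernoulli: P₂-P₁=0.5*rho*(V₁^2-V₂^2)/1000=0.5*1000*(1.08^2-2.10^2)/1000=-1.622 kPa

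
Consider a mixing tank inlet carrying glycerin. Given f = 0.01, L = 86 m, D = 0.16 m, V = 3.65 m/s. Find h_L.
Formula: h_L = f \frac{L}{D} \frac{V^2}{2g}
h_L = 0.01·(86/0.16)·3.65²/(2·9.81) = 3.65 m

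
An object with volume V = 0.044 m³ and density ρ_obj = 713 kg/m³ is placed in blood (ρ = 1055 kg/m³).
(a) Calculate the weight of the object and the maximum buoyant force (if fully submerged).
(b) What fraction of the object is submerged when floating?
(a) W=rho_obj*g*V=713*9.81*0.044=307.8 N; F_B(max)=rho*g*V=1055*9.81*0.044=455.4 N
(b) Floating fraction=rho_obj/rho=713/1055=0.676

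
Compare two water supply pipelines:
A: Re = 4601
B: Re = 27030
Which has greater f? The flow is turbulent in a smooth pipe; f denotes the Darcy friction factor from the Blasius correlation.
f(A) = 0.03837, f(B) = 0.02464. Answer: A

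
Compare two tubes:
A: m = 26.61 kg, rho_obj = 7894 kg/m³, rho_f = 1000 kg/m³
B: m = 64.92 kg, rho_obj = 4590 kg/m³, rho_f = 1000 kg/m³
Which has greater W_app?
W_app(A) = 228 N, W_app(B) = 498.1 N. Answer: B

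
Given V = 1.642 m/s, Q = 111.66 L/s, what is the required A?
Formula: Q = A V
Substituting knowns: 111.66 = A·1.642·1000
Solving for A: A = (111.66/1000)/1.642 = 0.068 m²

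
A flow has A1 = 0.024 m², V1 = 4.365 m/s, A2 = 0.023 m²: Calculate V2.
Formula: V_2 = \frac{A_1 V_1}{A_2}
V2 = 0.024·4.365/0.023 = 4.555 m/s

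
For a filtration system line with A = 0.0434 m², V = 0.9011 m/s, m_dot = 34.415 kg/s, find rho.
Formula: \dot{m} = \rho A V
Substituting knowns: 34.415 = rho·0.0434·0.9011
Solving for rho: rho = 34.415/(0.0434·0.9011) = 880 kg/m³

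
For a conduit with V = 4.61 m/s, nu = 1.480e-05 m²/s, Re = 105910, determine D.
Formula: Re = \frac{V D}{\nu}
Substituting knowns: 105910 = 4.61·D/1.480e-05
Solving for D: D = 105910·1.480e-05/4.61 = 0.34 m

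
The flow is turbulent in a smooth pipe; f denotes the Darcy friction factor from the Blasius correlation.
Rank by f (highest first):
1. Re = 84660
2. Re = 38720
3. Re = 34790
Case 1: f = 0.01853
Case 2: f = 0.02253
Case 3: f = 0.02314
Ranking (highest first): 3, 2, 1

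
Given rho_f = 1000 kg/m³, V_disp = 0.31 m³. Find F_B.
Formula: F_B = \rho_f g V_{disp}
F_B = 1000·9.81·0.31 = 3041 N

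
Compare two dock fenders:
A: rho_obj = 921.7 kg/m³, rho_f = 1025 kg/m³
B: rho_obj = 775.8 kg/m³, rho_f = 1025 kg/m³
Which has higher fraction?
fraction(A) = 0.8992, fraction(B) = 0.7569. Answer: A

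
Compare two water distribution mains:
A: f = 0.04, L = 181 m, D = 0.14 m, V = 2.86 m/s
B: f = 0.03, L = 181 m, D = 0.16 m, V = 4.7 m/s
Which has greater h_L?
h_L(A) = 21.56 m, h_L(B) = 38.21 m. Answer: B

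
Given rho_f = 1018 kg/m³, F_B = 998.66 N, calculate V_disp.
Formula: F_B = \rho_f g V_{disp}
Substituting knowns: 998.66 = 1018·9.81·V_disp
Solving for V_disp: V_disp = 998.66/(1018·9.81) = 0.1 m³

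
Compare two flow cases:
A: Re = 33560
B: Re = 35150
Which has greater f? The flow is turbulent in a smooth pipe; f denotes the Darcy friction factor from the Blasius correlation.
f(A) = 0.02335, f(B) = 0.02308. Answer: A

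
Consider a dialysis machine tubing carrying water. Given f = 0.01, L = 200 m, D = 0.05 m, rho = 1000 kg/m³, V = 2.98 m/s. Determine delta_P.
Formula: \Delta P = f \frac{L}{D} \frac{\rho V^2}{2}
delta_P = 0.01·(200/0.05)·0.5·1000·2.98²/1000 = 177.6 kPa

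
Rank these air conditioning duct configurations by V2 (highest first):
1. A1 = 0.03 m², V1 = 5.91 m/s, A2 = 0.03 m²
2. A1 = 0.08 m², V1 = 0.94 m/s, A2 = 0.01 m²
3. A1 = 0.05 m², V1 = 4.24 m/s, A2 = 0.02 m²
Case 1: V2 = 5.91 m/s
Case 2: V2 = 7.52 m/s
Case 3: V2 = 10.6 m/s
Ranking (highest first): 3, 2, 1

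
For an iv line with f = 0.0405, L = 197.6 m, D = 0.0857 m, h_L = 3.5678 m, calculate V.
Formula: h_L = f \frac{L}{D} \frac{V^2}{2g}
Substituting knowns: 3.5678 = 0.0405·(197.6/0.0857)·V²/(2·9.81)
Solving for V: V = √(3.5678·2·9.81/(0.0405·(197.6/0.0857))) = 0.8658 m/s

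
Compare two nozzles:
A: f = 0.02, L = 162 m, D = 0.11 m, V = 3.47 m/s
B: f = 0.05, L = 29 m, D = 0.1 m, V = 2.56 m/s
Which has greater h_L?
h_L(A) = 18.08 m, h_L(B) = 4.843 m. Answer: A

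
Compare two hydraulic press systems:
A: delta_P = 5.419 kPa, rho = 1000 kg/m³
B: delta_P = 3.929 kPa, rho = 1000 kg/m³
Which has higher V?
V(A) = 3.292 m/s, V(B) = 2.803 m/s. Answer: A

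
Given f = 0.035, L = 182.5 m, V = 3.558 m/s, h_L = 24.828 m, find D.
Formula: h_L = f \frac{L}{D} \frac{V^2}{2g}
Substituting knowns: 24.828 = 0.035·(182.5/D)·3.558²/(2·9.81)
Solving for D: D = 0.035·182.5·3.558²/(2·9.81·24.828) = 0.166 m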